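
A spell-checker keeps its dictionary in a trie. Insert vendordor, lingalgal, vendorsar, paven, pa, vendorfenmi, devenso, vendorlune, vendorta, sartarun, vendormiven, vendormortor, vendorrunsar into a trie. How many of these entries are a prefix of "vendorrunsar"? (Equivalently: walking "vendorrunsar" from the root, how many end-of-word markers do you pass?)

Check each prefix of "vendorrunsar" against the stored set — each match is an end-marker on the path.
Prefixes of the query that are stored words: "vendorrunsar"
Count: 1

1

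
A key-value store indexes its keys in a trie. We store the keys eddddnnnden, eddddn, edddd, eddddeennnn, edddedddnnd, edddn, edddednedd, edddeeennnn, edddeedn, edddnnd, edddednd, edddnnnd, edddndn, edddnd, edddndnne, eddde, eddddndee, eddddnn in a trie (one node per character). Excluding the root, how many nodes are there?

49

Count nodes per top-level branch (shared prefixes stored once):
  'e'-branch (edddd, eddddeennnn, eddddn, eddddndee, eddddnn, eddddnnnden, eddde, edddedddnnd, edddednd, edddednedd, edddeedn, edddeeennnn, edddn, edddnd, edddndn, edddndnne, edddnnd, edddnnnd): 49 nodes
Sum: 49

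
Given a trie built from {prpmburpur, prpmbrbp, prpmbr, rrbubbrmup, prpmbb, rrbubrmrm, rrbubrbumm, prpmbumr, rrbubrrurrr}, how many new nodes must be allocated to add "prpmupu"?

3

The longest prefix of "prpmupu" already in the trie is "prpm" (length 4).
New nodes needed: |"prpmupu"| − 4 = 7 − 4 = 3.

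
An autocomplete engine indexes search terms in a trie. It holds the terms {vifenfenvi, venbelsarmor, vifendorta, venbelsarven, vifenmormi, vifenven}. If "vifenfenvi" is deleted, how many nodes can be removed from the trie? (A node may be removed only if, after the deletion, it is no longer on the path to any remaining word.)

5

Walk "vifenfenvi" from the leaf back toward the root, removing each node that no remaining word uses.
The suffix "fenvi" (5 nodes) is used only by "vifenfenvi"; the node for "vifen" still has the child "d", so pruning stops there.
Nodes removed: 5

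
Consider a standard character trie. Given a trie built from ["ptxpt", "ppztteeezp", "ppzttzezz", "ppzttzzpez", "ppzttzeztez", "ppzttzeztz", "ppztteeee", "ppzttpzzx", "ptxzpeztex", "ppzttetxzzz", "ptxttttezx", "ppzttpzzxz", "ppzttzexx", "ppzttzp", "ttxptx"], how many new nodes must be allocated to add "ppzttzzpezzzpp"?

4

The longest prefix of "ppzttzzpezzzpp" already in the trie is "ppzttzzpez" (length 10).
So 14 − 10 = 4 new nodes.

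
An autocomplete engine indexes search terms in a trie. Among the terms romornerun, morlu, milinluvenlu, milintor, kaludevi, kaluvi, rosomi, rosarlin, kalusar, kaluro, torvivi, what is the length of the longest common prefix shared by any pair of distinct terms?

The deepest shared node is where two words last agree before diverging.
e.g. "milinluvenlu" and "milintor" share the prefix "milin" of length 5; no pair shares a longer one.
Longest shared-prefix length: 5

5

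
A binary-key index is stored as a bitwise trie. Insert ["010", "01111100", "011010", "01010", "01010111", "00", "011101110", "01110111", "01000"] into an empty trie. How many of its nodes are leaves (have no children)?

6

Leaves are exactly the stored words that no other stored word extends.
Those words: "00", "01000", "01010111", "011010", "011101110", "01111100"
Leaf count: 6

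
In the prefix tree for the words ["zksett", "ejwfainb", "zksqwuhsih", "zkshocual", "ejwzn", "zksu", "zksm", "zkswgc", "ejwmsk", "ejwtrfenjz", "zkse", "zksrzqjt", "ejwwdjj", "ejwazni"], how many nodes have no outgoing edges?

Leaves are exactly the stored words that no other stored word extends.
Those words: "ejwazni", "ejwfainb", "ejwmsk", "ejwtrfenjz", "ejwwdjj", "ejwzn", "zksett", "zkshocual", "zksm", "zksqwuhsih", "zksrzqjt", "zksu", "zkswgc"
Leaf count: 13

13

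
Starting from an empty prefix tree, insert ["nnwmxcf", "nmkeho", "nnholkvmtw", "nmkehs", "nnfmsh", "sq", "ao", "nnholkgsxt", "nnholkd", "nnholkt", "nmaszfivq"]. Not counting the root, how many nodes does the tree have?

42

Trace insertions, counting only characters that open a new branch:
  "nnwmxcf" → 7 new (n, n, w, m, x, c, f)
  "nmkeho" → prefix "n" already present; 5 new (m, k, e, h, o)
  "nnholkvmtw" → prefix "nn" already present; 8 new (h, o, l, k, v, m, t, w)
  "nmkehs" → prefix "nmkeh" already present; 1 new (s)
  "nnfmsh" → prefix "nn" already present; 4 new (f, m, s, h)
  "sq" → 2 new (s, q)
  "ao" → 2 new (a, o)
  "nnholkgsxt" → prefix "nnholk" already present; 4 new (g, s, x, t)
  "nnholkd" → prefix "nnholk" already present; 1 new (d)
  "nnholkt" → prefix "nnholk" already present; 1 new (t)
  "nmaszfivq" → prefix "nm" already present; 7 new (a, s, z, f, i, v, q)
Total nodes = 7 + 5 + 8 + 1 + 4 + 2 + 2 + 4 + 1 + 1 + 7 = 42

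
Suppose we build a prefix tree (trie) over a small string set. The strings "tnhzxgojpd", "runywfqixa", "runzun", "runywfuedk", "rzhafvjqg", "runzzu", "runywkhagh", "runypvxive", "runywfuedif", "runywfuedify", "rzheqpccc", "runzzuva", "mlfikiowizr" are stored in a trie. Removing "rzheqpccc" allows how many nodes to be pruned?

Walk "rzheqpccc" from the leaf back toward the root, removing each node that no remaining word uses.
The suffix "eqpccc" (6 nodes) is used only by "rzheqpccc"; the node for "rzh" still has the child "a", so pruning stops there.
Nodes removed: 6

6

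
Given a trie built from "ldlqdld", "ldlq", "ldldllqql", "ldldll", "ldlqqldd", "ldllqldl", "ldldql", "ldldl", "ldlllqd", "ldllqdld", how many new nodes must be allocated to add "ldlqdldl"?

The longest prefix of "ldlqdldl" already in the trie is "ldlqdld" (length 7).
So 8 − 7 = 1 new nodes.

1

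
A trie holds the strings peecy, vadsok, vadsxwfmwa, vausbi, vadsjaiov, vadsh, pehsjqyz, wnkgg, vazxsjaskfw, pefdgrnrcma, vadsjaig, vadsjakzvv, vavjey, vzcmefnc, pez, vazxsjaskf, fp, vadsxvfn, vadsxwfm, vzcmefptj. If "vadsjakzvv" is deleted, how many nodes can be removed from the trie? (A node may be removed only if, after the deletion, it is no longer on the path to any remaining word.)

4

After clearing the end-marker at "vadsjakzvv", prune upward until reaching a node still needed by another word.
The suffix "kzvv" (4 nodes) is used only by "vadsjakzvv"; the node for "vadsja" still has the child "i", so pruning stops there.
Nodes removed: 4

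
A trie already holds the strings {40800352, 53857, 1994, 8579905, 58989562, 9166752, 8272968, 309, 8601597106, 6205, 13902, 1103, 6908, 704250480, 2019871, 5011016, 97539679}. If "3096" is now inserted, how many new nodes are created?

Walking "3096" from the root, the first 3 characters ("309") follow existing edges; "6" is the first miss.
So 4 − 3 = 1 new nodes.

1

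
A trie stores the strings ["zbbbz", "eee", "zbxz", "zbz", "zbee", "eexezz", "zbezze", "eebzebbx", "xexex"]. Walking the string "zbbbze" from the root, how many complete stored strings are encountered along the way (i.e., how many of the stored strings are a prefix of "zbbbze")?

1

Check each prefix of "zbbbze" against the stored set — each match is an end-marker on the path.
Prefixes of the query that are stored words: "zbbbz"
Count: 1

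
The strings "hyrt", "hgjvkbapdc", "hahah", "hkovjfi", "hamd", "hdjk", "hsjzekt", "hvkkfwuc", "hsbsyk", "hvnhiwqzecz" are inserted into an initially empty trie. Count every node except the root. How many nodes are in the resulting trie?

54

Count nodes per top-level branch (shared prefixes stored once):
  'h'-branch (hahah, hamd, hdjk, hgjvkbapdc, hkovjfi, hsbsyk, hsjzekt, hvkkfwuc, hvnhiwqzecz, hyrt): 54 nodes
Sum: 54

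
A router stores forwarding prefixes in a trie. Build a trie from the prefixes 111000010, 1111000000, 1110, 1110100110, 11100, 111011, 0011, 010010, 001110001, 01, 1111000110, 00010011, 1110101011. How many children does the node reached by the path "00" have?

2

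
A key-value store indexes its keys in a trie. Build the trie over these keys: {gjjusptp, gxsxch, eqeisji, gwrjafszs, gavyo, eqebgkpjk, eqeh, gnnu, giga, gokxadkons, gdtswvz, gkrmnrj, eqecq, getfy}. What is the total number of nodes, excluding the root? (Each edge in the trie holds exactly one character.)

Insert word by word; a character creates a node only if that edge doesn't already exist:
  "gjjusptp" → 8 new (g, j, j, u, s, p, t, p)
  "gxsxch" → prefix "g" already present; 5 new (x, s, x, c, h)
  "eqeisji" → 7 new (e, q, e, i, s, j, i)
  "gwrjafszs" → prefix "g" already present; 8 new (w, r, j, a, f, s, z, s)
  "gavyo" → prefix "g" already present; 4 new (a, v, y, o)
  "eqebgkpjk" → prefix "eqe" already present; 6 new (b, g, k, p, j, k)
  "eqeh" → prefix "eqe" already present; 1 new (h)
  "gnnu" → prefix "g" already present; 3 new (n, n, u)
  "giga" → prefix "g" already present; 3 new (i, g, a)
  "gokxadkons" → prefix "g" already present; 9 new (o, k, x, a, d, k, o, n, s)
  "gdtswvz" → prefix "g" already present; 6 new (d, t, s, w, v, z)
  "gkrmnrj" → prefix "g" already present; 6 new (k, r, m, n, r, j)
  "eqecq" → prefix "eqe" already present; 2 new (c, q)
  "getfy" → prefix "g" already present; 4 new (e, t, f, y)
Total nodes = 8 + 5 + 7 + 8 + 4 + 6 + 1 + 3 + 3 + 9 + 6 + 6 + 2 + 4 = 72

72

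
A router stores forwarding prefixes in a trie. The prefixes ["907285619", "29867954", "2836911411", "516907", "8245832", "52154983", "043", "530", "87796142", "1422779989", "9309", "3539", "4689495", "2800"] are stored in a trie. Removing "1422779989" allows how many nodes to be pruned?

10

After clearing the end-marker at "1422779989", prune upward until reaching a node still needed by another word.
No other word shares any prefix with "1422779989", so all 10 of its nodes go.
Nodes removed: 10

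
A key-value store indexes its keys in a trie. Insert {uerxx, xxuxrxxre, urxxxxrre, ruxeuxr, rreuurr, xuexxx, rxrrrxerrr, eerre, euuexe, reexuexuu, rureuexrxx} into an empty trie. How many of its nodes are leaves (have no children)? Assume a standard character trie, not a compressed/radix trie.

11

A leaf is a node with no children — equivalently, the end of a word that is not a proper prefix of any other stored word.
Those words: "eerre", "euuexe", "reexuexuu", "rreuurr", "rureuexrxx", "ruxeuxr", "rxrrrxerrr", "uerxx", "urxxxxrre", "xuexxx", "xxuxrxxre"
Leaf count: 11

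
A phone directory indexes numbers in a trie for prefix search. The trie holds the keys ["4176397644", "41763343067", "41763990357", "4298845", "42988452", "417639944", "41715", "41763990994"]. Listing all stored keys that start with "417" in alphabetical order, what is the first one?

41715

DFS of the "417" subtree visits, in order: "41715", "41763343067", "4176397644", "41763990357", "41763990994", "417639944"
Position 1: 41715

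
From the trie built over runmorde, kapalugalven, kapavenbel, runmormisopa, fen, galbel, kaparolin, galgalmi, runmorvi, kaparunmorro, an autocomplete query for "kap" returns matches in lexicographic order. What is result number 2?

Words with prefix "kap", in lexicographic order: "kapalugalven", "kaparolin", "kaparunmorro", "kapavenbel"
Position 2: kaparolin

kaparolin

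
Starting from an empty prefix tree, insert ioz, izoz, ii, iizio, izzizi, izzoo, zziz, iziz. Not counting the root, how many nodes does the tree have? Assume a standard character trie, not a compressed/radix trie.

For each word, the new-node count is its length minus the longest prefix already in the trie:
  "ioz" → 3 new (i, o, z)
  "izoz" → prefix "i" already present; 3 new (z, o, z)
  "ii" → prefix "i" already present; 1 new (i)
  "iizio" → prefix "ii" already present; 3 new (z, i, o)
  "izzizi" → prefix "iz" already present; 4 new (z, i, z, i)
  "izzoo" → prefix "izz" already present; 2 new (o, o)
  "zziz" → 4 new (z, z, i, z)
  "iziz" → prefix "iz" already present; 2 new (i, z)
Total nodes = 3 + 3 + 1 + 3 + 4 + 2 + 4 + 2 = 22

22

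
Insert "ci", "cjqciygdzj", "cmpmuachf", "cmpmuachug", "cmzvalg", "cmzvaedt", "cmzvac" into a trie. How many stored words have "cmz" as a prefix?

Walk to "cmz"; the words in its subtree are exactly those with that prefix.
Words under "cmz": cmzvac, cmzvaedt, cmzvalg
Count: 3

3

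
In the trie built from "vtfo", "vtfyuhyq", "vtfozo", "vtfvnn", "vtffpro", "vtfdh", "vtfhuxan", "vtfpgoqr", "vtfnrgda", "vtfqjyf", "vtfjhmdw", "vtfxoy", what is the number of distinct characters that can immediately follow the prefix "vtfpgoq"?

1

The children of the "vtfpgoq" node are the distinct next characters among strings starting with "vtfpgoq".
Characters that immediately follow "vtfpgoq" among the stored strings: {r}.
That node has 1 child edge.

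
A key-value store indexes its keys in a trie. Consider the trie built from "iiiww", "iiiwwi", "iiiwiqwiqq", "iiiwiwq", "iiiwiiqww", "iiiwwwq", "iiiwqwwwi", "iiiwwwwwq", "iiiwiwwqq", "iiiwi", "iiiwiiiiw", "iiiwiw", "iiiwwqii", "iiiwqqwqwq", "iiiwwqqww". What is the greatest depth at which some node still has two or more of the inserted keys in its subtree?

Equivalently: take the maximum, over all pairs, of their longest common prefix length.
"iiiwiiiiw" and "iiiwiiqww" agree on "iiiwii" (6 characters) before diverging; nothing deeper is shared.
Longest shared-prefix length: 6

6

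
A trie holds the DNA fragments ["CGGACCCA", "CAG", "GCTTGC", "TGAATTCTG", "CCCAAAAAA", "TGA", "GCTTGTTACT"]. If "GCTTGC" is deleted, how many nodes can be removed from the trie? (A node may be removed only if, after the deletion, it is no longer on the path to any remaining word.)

After clearing the end-marker at "GCTTGC", prune upward until reaching a node still needed by another word.
The suffix "C" (1 node) is used only by "GCTTGC"; the node for "GCTTG" still has the child "T", so pruning stops there.
Nodes removed: 1

1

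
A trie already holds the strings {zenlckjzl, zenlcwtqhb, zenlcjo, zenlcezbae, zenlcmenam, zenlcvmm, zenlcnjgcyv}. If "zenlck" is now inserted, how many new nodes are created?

0

Every character of "zenlck" already lies on an existing path (it is a prefix of some stored word).
No new nodes are needed: 0.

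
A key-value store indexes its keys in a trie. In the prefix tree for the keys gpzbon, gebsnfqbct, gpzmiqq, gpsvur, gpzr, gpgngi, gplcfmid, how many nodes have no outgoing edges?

7

A leaf is a node with no children — equivalently, the end of a word that is not a proper prefix of any other stored word.
Those words: "gebsnfqbct", "gpgngi", "gplcfmid", "gpsvur", "gpzbon", "gpzmiqq", "gpzr"
Leaf count: 7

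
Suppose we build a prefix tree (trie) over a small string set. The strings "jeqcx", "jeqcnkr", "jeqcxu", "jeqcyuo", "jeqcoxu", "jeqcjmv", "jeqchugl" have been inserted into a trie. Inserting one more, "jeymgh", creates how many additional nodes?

4

"je" is already a path in the trie; the remaining "ymgh" must be added.
So 6 − 2 = 4 new nodes.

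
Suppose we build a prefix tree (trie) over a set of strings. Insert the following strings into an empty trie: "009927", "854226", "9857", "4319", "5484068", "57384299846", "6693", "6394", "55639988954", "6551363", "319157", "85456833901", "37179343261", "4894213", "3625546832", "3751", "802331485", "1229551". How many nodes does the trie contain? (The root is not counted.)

Insert word by word; a character creates a node only if that edge doesn't already exist:
  "009927" → 6 new (0, 0, 9, 9, 2, 7)
  "854226" → 6 new (8, 5, 4, 2, 2, 6)
  "9857" → 4 new (9, 8, 5, 7)
  "4319" → 4 new (4, 3, 1, 9)
  "5484068" → 7 new (5, 4, 8, 4, 0, 6, 8)
  "57384299846" → prefix "5" already present; 10 new (7, 3, 8, 4, 2, 9, 9, 8, 4, 6)
  "6693" → 4 new (6, 6, 9, 3)
  "6394" → prefix "6" already present; 3 new (3, 9, 4)
  "55639988954" → prefix "5" already present; 10 new (5, 6, 3, 9, 9, 8, 8, 9, 5, 4)
  "6551363" → prefix "6" already present; 6 new (5, 5, 1, 3, 6, 3)
  "319157" → 6 new (3, 1, 9, 1, 5, 7)
  "85456833901" → prefix "854" already present; 8 new (5, 6, 8, 3, 3, 9, 0, 1)
  "37179343261" → prefix "3" already present; 10 new (7, 1, 7, 9, 3, 4, 3, 2, 6, 1)
  "4894213" → prefix "4" already present; 6 new (8, 9, 4, 2, 1, 3)
  "3625546832" → prefix "3" already present; 9 new (6, 2, 5, 5, 4, 6, 8, 3, 2)
  "3751" → prefix "37" already present; 2 new (5, 1)
  "802331485" → prefix "8" already present; 8 new (0, 2, 3, 3, 1, 4, 8, 5)
  "1229551" → 7 new (1, 2, 2, 9, 5, 5, 1)
Total nodes = 6 + 6 + 4 + 4 + 7 + 10 + 4 + 3 + 10 + 6 + 6 + 8 + 10 + 6 + 9 + 2 + 8 + 7 = 116

116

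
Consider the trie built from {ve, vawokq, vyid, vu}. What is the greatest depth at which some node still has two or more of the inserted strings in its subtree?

1

Look for the deepest trie node that still has at least two words in its subtree.
e.g. "vawokq" and "ve" share the prefix "v" of length 1; no pair shares a longer one.
Longest shared-prefix length: 1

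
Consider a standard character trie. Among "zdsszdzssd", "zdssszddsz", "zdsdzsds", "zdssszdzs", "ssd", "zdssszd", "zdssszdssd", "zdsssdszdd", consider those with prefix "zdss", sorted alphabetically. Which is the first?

Filter for "zdss…" and sort: "zdsssdszdd", "zdssszd", "zdssszddsz", "zdssszdssd", "zdssszdzs", "zdsszdzssd"
Position 1: zdsssdszdd

zdsssdszdd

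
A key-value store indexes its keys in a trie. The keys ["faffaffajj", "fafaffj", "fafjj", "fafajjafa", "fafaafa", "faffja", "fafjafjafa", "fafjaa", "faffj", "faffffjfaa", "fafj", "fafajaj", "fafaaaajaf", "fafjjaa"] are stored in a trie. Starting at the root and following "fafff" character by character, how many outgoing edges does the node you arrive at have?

1

The children of the "fafff" node are the distinct next characters among strings starting with "fafff".
Characters that immediately follow "fafff" among the stored strings: {f}.
That node has 1 child edge.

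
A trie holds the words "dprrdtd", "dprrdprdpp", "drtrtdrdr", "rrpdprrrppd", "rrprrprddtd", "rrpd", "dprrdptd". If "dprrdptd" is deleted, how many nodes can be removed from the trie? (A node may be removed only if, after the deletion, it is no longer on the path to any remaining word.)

Walk "dprrdptd" from the leaf back toward the root, removing each node that no remaining word uses.
The suffix "td" (2 nodes) is used only by "dprrdptd"; the node for "dprrdp" still has the child "r", so pruning stops there.
Nodes removed: 2

2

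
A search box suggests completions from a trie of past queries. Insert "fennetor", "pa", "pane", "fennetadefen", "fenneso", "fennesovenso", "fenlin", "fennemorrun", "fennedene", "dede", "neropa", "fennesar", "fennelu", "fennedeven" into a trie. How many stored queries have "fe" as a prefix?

Walk to "fe"; the words in its subtree are exactly those with that prefix.
Matches: "fenlin", "fennedene", "fennedeven", "fennelu", "fennemorrun", "fennesar", "fenneso", "fennesovenso", "fennetadefen", "fennetor"
Count: 10

10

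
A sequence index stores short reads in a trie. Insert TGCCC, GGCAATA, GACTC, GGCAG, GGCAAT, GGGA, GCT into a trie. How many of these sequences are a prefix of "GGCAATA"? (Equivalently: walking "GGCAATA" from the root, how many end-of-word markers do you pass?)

Traverse "GGCAATA" character by character; count nodes along the way that are marked as word ends.
Prefixes of the query that are stored words: "GGCAAT", "GGCAATA"
Count: 2

2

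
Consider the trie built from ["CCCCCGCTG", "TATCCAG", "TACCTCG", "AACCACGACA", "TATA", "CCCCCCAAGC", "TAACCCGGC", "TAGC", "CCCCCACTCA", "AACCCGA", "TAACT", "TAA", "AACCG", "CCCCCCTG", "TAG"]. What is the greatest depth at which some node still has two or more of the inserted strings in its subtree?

6

The deepest shared node is where two words last agree before diverging.
"CCCCCCAAGC" and "CCCCCCTG" agree on "CCCCCC" (6 characters) before diverging; nothing deeper is shared.
Longest shared-prefix length: 6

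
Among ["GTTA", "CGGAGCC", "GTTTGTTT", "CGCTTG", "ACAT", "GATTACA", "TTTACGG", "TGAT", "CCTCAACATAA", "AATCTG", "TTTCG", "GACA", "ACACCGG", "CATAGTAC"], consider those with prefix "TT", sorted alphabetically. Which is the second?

Filter for "TT…" and sort: "TTTACGG", "TTTCG"
Position 2: TTTCG

TTTCG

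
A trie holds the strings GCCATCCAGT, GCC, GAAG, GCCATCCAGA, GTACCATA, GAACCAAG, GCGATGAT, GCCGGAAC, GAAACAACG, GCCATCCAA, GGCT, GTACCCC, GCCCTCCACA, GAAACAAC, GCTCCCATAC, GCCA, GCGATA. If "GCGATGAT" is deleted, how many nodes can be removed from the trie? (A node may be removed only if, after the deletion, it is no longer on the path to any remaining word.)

3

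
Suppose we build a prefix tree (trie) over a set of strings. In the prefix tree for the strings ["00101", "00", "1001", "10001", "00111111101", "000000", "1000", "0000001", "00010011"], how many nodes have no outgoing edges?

6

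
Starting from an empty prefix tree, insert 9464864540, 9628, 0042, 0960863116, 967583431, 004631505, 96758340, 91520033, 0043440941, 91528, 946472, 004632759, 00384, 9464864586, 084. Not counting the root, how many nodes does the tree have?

Count nodes per top-level branch (shared prefixes stored once):
  '0'-branch (00384, 0042, 0043440941, 004631505, 004632759, 084, 0960863116): 35 nodes
  '9'-branch (91520033, 91528, 946472, 9464864540, 9464864586, 9628, 96758340, 967583431): 33 nodes
Sum: 68

68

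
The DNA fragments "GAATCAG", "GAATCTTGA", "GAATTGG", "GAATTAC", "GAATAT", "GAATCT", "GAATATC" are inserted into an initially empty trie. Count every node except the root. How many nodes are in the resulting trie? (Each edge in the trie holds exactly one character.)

Insert word by word; a character creates a node only if that edge doesn't already exist:
  "GAATCAG" → 7 new (G, A, A, T, C, A, G)
  "GAATCTTGA" → prefix "GAATC" already present; 4 new (T, T, G, A)
  "GAATTGG" → prefix "GAAT" already present; 3 new (T, G, G)
  "GAATTAC" → prefix "GAATT" already present; 2 new (A, C)
  "GAATAT" → prefix "GAAT" already present; 2 new (A, T)
  "GAATCT" → prefix "GAATCT" already present; 0 new (none)
  "GAATATC" → prefix "GAATAT" already present; 1 new (C)
Total nodes = 7 + 4 + 3 + 2 + 2 + 0 + 1 = 19

19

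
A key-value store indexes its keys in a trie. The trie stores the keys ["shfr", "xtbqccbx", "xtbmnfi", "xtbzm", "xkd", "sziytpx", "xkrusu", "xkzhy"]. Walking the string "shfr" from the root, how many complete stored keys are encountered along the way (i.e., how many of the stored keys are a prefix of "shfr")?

Walk "shfr" from the root; an end-of-word marker is hit whenever a stored word is a prefix of "shfr".
Prefixes of the query that are stored words: "shfr"
Count: 1

1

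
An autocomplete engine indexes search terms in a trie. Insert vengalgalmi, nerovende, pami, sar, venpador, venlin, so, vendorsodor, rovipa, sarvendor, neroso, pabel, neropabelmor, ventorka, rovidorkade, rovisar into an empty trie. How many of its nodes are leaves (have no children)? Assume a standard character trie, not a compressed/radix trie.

A leaf is a node with no children — equivalently, the end of a word that is not a proper prefix of any other stored word.
Those words: "neropabelmor", "neroso", "nerovende", "pabel", "pami", "rovidorkade", "rovipa", "rovisar", "sarvendor", "so", "vendorsodor", "vengalgalmi", "venlin", "venpador", "ventorka"
Leaf count: 15

15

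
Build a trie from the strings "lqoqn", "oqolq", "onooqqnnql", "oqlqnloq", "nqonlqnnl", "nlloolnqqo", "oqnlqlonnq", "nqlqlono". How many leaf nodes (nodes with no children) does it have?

8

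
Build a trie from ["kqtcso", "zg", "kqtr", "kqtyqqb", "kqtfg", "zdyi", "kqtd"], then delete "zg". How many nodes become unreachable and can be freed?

Walk "zg" from the leaf back toward the root, removing each node that no remaining word uses.
The suffix "g" (1 node) is used only by "zg"; the node for "z" still has the child "d", so pruning stops there.
Nodes removed: 1

1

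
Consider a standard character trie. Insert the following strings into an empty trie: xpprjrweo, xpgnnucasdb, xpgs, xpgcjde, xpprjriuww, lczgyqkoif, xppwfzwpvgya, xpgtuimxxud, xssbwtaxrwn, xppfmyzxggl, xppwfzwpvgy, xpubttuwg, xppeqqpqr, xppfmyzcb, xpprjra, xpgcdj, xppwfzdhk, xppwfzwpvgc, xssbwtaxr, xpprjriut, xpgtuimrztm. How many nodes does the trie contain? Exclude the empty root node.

99

Trace insertions, counting only characters that open a new branch:
  "xpprjrweo" → 9 new (x, p, p, r, j, r, w, e, o)
  "xpgnnucasdb" → prefix "xp" already present; 9 new (g, n, n, u, c, a, s, d, b)
  "xpgs" → prefix "xpg" already present; 1 new (s)
  "xpgcjde" → prefix "xpg" already present; 4 new (c, j, d, e)
  "xpprjriuww" → prefix "xpprjr" already present; 4 new (i, u, w, w)
  "lczgyqkoif" → 10 new (l, c, z, g, y, q, k, o, i, f)
  "xppwfzwpvgya" → prefix "xpp" already present; 9 new (w, f, z, w, p, v, g, y, a)
  "xpgtuimxxud" → prefix "xpg" already present; 8 new (t, u, i, m, x, x, u, d)
  "xssbwtaxrwn" → prefix "x" already present; 10 new (s, s, b, w, t, a, x, r, w, n)
  "xppfmyzxggl" → prefix "xpp" already present; 8 new (f, m, y, z, x, g, g, l)
  "xppwfzwpvgy" → prefix "xppwfzwpvgy" already present; 0 new (none)
  "xpubttuwg" → prefix "xp" already present; 7 new (u, b, t, t, u, w, g)
  "xppeqqpqr" → prefix "xpp" already present; 6 new (e, q, q, p, q, r)
  "xppfmyzcb" → prefix "xppfmyz" already present; 2 new (c, b)
  "xpprjra" → prefix "xpprjr" already present; 1 new (a)
  "xpgcdj" → prefix "xpgc" already present; 2 new (d, j)
  "xppwfzdhk" → prefix "xppwfz" already present; 3 new (d, h, k)
  "xppwfzwpvgc" → prefix "xppwfzwpvg" already present; 1 new (c)
  "xssbwtaxr" → prefix "xssbwtaxr" already present; 0 new (none)
  "xpprjriut" → prefix "xpprjriu" already present; 1 new (t)
  "xpgtuimrztm" → prefix "xpgtuim" already present; 4 new (r, z, t, m)
Total nodes = 9 + 9 + 1 + 4 + 4 + 10 + 9 + 8 + 10 + 8 + 0 + 7 + 6 + 2 + 1 + 2 + 3 + 1 + 0 + 1 + 4 = 99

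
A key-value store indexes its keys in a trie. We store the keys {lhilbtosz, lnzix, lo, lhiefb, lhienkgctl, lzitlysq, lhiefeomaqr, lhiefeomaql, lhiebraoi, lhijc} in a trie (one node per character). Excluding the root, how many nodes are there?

For each word, the new-node count is its length minus the longest prefix already in the trie:
  "lhilbtosz" → 9 new (l, h, i, l, b, t, o, s, z)
  "lnzix" → prefix "l" already present; 4 new (n, z, i, x)
  "lo" → prefix "l" already present; 1 new (o)
  "lhiefb" → prefix "lhi" already present; 3 new (e, f, b)
  "lhienkgctl" → prefix "lhie" already present; 6 new (n, k, g, c, t, l)
  "lzitlysq" → prefix "l" already present; 7 new (z, i, t, l, y, s, q)
  "lhiefeomaqr" → prefix "lhief" already present; 6 new (e, o, m, a, q, r)
  "lhiefeomaql" → prefix "lhiefeomaq" already present; 1 new (l)
  "lhiebraoi" → prefix "lhie" already present; 5 new (b, r, a, o, i)
  "lhijc" → prefix "lhi" already present; 2 new (j, c)
Total nodes = 9 + 4 + 1 + 3 + 6 + 7 + 6 + 1 + 5 + 2 = 44

44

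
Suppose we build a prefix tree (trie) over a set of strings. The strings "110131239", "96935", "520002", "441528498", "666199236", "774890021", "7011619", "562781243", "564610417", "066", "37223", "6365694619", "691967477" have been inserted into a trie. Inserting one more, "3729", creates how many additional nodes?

Walking "3729" from the root, the first 3 characters ("372") follow existing edges; "9" is the first miss.
So 4 − 3 = 1 new nodes.

1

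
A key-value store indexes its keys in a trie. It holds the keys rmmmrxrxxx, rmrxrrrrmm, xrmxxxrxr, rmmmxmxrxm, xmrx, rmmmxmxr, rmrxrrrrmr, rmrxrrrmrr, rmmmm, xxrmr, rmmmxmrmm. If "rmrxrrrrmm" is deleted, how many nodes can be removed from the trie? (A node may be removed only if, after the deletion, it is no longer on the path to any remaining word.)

1

A node on "rmrxrrrrmm"'s path can go only if nothing else ends at it or branches off below it.
The suffix "m" (1 node) is used only by "rmrxrrrrmm"; the node for "rmrxrrrrm" still has the child "r", so pruning stops there.
Nodes removed: 1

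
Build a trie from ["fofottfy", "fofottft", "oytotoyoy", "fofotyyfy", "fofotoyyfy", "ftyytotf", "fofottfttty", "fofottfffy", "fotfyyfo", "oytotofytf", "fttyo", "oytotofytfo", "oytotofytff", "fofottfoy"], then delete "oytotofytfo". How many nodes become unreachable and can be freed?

After clearing the end-marker at "oytotofytfo", prune upward until reaching a node still needed by another word.
The suffix "o" (1 node) is used only by "oytotofytfo"; the node for "oytotofytf" still has the child "f", so pruning stops there.
Nodes removed: 1

1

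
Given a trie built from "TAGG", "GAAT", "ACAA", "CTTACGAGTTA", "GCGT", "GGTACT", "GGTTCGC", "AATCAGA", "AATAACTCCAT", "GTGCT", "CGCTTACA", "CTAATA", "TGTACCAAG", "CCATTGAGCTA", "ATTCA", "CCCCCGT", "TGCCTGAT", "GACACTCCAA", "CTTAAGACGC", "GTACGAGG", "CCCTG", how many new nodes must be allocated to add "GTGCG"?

Walking "GTGCG" from the root, the first 4 characters ("GTGC") follow existing edges; "G" is the first miss.
So 5 − 4 = 1 new nodes.

1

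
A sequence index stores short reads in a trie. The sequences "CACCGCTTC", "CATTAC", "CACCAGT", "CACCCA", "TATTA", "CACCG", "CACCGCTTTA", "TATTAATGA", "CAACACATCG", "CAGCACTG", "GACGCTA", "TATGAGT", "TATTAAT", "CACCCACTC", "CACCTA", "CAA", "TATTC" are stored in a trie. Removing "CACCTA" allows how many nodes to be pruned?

Walk "CACCTA" from the leaf back toward the root, removing each node that no remaining word uses.
The suffix "TA" (2 nodes) is used only by "CACCTA"; the node for "CACC" still has the child "G", so pruning stops there.
Nodes removed: 2

2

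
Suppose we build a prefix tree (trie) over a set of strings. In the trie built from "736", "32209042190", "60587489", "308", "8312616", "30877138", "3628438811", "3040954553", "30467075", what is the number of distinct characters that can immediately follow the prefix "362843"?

Follow the path "362843" to its node, then look at its outgoing edges.
Characters that immediately follow "362843" among the stored strings: {8}.
That node has 1 child edge.

1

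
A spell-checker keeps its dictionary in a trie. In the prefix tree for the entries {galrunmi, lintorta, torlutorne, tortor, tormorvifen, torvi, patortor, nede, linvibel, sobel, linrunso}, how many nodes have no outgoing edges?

A leaf is a node with no children — equivalently, the end of a word that is not a proper prefix of any other stored word.
Those words: "galrunmi", "linrunso", "lintorta", "linvibel", "nede", "patortor", "sobel", "torlutorne", "tormorvifen", "tortor", "torvi"
Leaf count: 11

11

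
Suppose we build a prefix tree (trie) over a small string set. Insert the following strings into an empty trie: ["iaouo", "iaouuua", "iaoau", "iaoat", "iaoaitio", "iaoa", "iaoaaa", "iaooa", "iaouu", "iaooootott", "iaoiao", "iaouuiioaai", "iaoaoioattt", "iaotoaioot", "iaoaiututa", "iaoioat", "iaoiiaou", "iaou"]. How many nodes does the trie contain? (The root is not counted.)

60

Insert word by word; a character creates a node only if that edge doesn't already exist:
  "iaouo" → 5 new (i, a, o, u, o)
  "iaouuua" → prefix "iaou" already present; 3 new (u, u, a)
  "iaoau" → prefix "iao" already present; 2 new (a, u)
  "iaoat" → prefix "iaoa" already present; 1 new (t)
  "iaoaitio" → prefix "iaoa" already present; 4 new (i, t, i, o)
  "iaoa" → prefix "iaoa" already present; 0 new (none)
  "iaoaaa" → prefix "iaoa" already present; 2 new (a, a)
  "iaooa" → prefix "iao" already present; 2 new (o, a)
  "iaouu" → prefix "iaouu" already present; 0 new (none)
  "iaooootott" → prefix "iaoo" already present; 6 new (o, o, t, o, t, t)
  "iaoiao" → prefix "iao" already present; 3 new (i, a, o)
  "iaouuiioaai" → prefix "iaouu" already present; 6 new (i, i, o, a, a, i)
  "iaoaoioattt" → prefix "iaoa" already present; 7 new (o, i, o, a, t, t, t)
  "iaotoaioot" → prefix "iao" already present; 7 new (t, o, a, i, o, o, t)
  "iaoaiututa" → prefix "iaoai" already present; 5 new (u, t, u, t, a)
  "iaoioat" → prefix "iaoi" already present; 3 new (o, a, t)
  "iaoiiaou" → prefix "iaoi" already present; 4 new (i, a, o, u)
  "iaou" → prefix "iaou" already present; 0 new (none)
Total nodes = 5 + 3 + 2 + 1 + 4 + 0 + 2 + 2 + 0 + 6 + 3 + 6 + 7 + 7 + 5 + 3 + 4 + 0 = 60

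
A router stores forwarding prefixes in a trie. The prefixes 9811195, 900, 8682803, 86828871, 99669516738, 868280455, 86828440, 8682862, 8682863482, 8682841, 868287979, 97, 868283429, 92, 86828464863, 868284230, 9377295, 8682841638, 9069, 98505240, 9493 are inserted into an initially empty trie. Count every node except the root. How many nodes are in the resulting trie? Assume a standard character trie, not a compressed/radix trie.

Count nodes per top-level branch (shared prefixes stored once):
  '8'-branch (8682803, 868280455, 868283429, 8682841, 8682841638, 868284230, 86828440, 86828464863, 8682862, 8682863482, 868287979, 86828871): 42 nodes
  '9'-branch (900, 9069, 92, 9377295, 9493, 97, 9811195, 98505240, 99669516738): 38 nodes
Sum: 80

80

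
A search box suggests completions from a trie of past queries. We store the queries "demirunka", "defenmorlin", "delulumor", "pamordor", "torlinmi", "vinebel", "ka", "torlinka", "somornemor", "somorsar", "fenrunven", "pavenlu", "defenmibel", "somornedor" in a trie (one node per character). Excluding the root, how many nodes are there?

For each word, the new-node count is its length minus the longest prefix already in the trie:
  "demirunka" → 9 new (d, e, m, i, r, u, n, k, a)
  "defenmorlin" → prefix "de" already present; 9 new (f, e, n, m, o, r, l, i, n)
  "delulumor" → prefix "de" already present; 7 new (l, u, l, u, m, o, r)
  "pamordor" → 8 new (p, a, m, o, r, d, o, r)
  "torlinmi" → 8 new (t, o, r, l, i, n, m, i)
  "vinebel" → 7 new (v, i, n, e, b, e, l)
  "ka" → 2 new (k, a)
  "torlinka" → prefix "torlin" already present; 2 new (k, a)
  "somornemor" → 10 new (s, o, m, o, r, n, e, m, o, r)
  "somorsar" → prefix "somor" already present; 3 new (s, a, r)
  "fenrunven" → 9 new (f, e, n, r, u, n, v, e, n)
  "pavenlu" → prefix "pa" already present; 5 new (v, e, n, l, u)
  "defenmibel" → prefix "defenm" already present; 4 new (i, b, e, l)
  "somornedor" → prefix "somorne" already present; 3 new (d, o, r)
Total nodes = 9 + 9 + 7 + 8 + 8 + 7 + 2 + 2 + 10 + 3 + 9 + 5 + 4 + 3 = 86

86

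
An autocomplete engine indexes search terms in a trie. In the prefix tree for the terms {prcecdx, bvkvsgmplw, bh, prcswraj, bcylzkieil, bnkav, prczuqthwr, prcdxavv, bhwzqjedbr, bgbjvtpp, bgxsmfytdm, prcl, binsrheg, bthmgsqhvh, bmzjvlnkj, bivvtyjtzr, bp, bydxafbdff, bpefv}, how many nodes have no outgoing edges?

Leaves are exactly the stored words that no other stored word extends.
Those words: "bcylzkieil", "bgbjvtpp", "bgxsmfytdm", "bhwzqjedbr", "binsrheg", "bivvtyjtzr", "bmzjvlnkj", "bnkav", "bpefv", "bthmgsqhvh", "bvkvsgmplw", "bydxafbdff", "prcdxavv", "prcecdx", "prcl", "prcswraj", "prczuqthwr"
Leaf count: 17

17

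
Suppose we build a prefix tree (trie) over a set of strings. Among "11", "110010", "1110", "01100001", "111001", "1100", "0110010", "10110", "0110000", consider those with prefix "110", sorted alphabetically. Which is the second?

110010

Filter for "110…" and sort: "1100", "110010"
Position 2: 110010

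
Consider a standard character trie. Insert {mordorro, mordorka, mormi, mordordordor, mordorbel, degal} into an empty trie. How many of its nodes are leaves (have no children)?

Leaves are exactly the stored words that no other stored word extends.
Those words: "degal", "mordorbel", "mordordordor", "mordorka", "mordorro", "mormi"
Leaf count: 6

6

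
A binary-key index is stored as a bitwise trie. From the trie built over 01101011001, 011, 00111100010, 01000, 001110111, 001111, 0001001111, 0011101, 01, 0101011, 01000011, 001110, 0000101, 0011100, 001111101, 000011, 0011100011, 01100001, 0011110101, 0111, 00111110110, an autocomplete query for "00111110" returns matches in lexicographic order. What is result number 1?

001111101

DFS of the "00111110" subtree visits, in order: "001111101", "00111110110"
The 1st is 001111101.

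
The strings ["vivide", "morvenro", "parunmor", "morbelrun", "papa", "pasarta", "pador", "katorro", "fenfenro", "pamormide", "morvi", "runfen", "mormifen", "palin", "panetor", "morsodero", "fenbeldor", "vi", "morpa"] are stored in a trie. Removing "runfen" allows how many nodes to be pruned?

6

A node on "runfen"'s path can go only if nothing else ends at it or branches off below it.
No other word shares any prefix with "runfen", so all 6 of its nodes go.
Nodes removed: 6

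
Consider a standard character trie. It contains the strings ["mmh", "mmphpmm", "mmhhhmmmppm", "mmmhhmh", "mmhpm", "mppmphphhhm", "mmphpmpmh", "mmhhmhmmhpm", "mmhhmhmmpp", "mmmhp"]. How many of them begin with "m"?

10

Walk to "m"; the words in its subtree are exactly those with that prefix.
Words under "m": mmh, mmhhhmmmppm, mmhhmhmmhpm, mmhhmhmmpp, mmhpm, mmmhhmh, mmmhp, mmphpmm, mmphpmpmh, mppmphphhhm
Count: 10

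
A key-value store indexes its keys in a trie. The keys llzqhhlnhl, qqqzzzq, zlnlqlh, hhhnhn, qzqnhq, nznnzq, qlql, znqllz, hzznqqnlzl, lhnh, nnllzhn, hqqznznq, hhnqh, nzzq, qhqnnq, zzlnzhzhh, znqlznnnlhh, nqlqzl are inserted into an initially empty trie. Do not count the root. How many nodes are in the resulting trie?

104

Trace insertions, counting only characters that open a new branch:
  "llzqhhlnhl" → 10 new (l, l, z, q, h, h, l, n, h, l)
  "qqqzzzq" → 7 new (q, q, q, z, z, z, q)
  "zlnlqlh" → 7 new (z, l, n, l, q, l, h)
  "hhhnhn" → 6 new (h, h, h, n, h, n)
  "qzqnhq" → prefix "q" already present; 5 new (z, q, n, h, q)
  "nznnzq" → 6 new (n, z, n, n, z, q)
  "qlql" → prefix "q" already present; 3 new (l, q, l)
  "znqllz" → prefix "z" already present; 5 new (n, q, l, l, z)
  "hzznqqnlzl" → prefix "h" already present; 9 new (z, z, n, q, q, n, l, z, l)
  "lhnh" → prefix "l" already present; 3 new (h, n, h)
  "nnllzhn" → prefix "n" already present; 6 new (n, l, l, z, h, n)
  "hqqznznq" → prefix "h" already present; 7 new (q, q, z, n, z, n, q)
  "hhnqh" → prefix "hh" already present; 3 new (n, q, h)
  "nzzq" → prefix "nz" already present; 2 new (z, q)
  "qhqnnq" → prefix "q" already present; 5 new (h, q, n, n, q)
  "zzlnzhzhh" → prefix "z" already present; 8 new (z, l, n, z, h, z, h, h)
  "znqlznnnlhh" → prefix "znql" already present; 7 new (z, n, n, n, l, h, h)
  "nqlqzl" → prefix "n" already present; 5 new (q, l, q, z, l)
Total nodes = 10 + 7 + 7 + 6 + 5 + 6 + 3 + 5 + 9 + 3 + 6 + 7 + 3 + 2 + 5 + 8 + 7 + 5 = 104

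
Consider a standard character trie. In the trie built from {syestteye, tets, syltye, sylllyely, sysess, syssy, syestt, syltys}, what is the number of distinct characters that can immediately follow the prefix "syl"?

The children of the "syl" node are the distinct next characters among strings starting with "syl".
Distinct next characters after "syl": l, t.
That node has 2 child edges.

2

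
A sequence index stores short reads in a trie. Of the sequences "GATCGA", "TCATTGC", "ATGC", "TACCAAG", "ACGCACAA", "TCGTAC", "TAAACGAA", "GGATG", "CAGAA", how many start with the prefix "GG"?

Filter for entries beginning with "GG":
Matches: "GGATG"
Count: 1

1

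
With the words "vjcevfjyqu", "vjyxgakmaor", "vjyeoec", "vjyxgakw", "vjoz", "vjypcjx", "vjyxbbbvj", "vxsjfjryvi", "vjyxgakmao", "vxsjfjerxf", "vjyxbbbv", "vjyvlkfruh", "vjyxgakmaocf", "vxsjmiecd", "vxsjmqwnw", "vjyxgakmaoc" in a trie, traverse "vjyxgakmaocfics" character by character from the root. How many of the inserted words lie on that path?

3

Traverse "vjyxgakmaocfics" character by character; count nodes along the way that are marked as word ends.
Prefixes of the query that are stored words: "vjyxgakmao", "vjyxgakmaoc", "vjyxgakmaocf"
Count: 3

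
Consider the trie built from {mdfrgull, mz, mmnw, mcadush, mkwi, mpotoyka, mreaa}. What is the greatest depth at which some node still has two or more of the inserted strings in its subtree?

Look for the deepest trie node that still has at least two words in its subtree.
"mcadush" and "mdfrgull" agree on "m" (1 characters) before diverging; nothing deeper is shared.
Longest shared-prefix length: 1

1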